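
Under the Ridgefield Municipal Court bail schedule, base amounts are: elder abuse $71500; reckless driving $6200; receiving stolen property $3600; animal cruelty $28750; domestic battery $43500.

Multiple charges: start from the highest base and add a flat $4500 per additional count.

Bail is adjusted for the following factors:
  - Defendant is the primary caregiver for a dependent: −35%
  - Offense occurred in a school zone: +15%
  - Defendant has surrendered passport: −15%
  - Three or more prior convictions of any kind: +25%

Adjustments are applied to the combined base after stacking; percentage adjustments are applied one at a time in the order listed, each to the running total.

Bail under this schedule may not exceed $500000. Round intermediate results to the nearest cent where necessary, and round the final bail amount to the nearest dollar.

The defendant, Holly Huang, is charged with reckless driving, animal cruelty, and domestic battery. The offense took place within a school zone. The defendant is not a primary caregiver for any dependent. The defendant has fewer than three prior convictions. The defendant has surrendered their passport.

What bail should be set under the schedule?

Base amounts from the schedule: reckless driving $6200; animal cruelty $28750; domestic battery $43500.
Stacking rule: highest base plus $4500 per additional charge. Highest is domestic battery at $43500; 2 additional charges → +$9000. Combined base = $52500.
Offense occurred in a school zone (+15%): $52500 × 1.15 = $60375.
Defendant has surrendered passport (−15%): $60375 × 0.85 = $51318.75.
$51318.75 is within the $500000 maximum.
Rounded to the nearest dollar: $51319.

$51319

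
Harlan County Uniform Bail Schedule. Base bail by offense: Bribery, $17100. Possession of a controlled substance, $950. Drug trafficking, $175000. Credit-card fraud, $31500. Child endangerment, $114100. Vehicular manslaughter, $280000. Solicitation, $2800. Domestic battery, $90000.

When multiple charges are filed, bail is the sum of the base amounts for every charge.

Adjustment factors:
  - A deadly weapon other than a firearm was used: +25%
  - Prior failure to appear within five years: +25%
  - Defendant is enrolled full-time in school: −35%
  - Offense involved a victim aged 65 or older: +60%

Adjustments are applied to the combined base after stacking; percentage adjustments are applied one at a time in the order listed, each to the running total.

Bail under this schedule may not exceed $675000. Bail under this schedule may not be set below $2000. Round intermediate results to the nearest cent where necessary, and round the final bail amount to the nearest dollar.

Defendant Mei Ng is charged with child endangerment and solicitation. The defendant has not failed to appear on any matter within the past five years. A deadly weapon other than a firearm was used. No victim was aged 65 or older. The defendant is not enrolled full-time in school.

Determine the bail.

Base amounts from the schedule: child endangerment $114100; solicitation $2800.
Stacking rule: sum of all bases. $114100 + $2800 = $116900.
A deadly weapon other than a firearm was used (+25%): $116900 × 1.25 = $146125.
$146125 is within the $675000 maximum.
$146125 is at or above the $2000 minimum.

$146125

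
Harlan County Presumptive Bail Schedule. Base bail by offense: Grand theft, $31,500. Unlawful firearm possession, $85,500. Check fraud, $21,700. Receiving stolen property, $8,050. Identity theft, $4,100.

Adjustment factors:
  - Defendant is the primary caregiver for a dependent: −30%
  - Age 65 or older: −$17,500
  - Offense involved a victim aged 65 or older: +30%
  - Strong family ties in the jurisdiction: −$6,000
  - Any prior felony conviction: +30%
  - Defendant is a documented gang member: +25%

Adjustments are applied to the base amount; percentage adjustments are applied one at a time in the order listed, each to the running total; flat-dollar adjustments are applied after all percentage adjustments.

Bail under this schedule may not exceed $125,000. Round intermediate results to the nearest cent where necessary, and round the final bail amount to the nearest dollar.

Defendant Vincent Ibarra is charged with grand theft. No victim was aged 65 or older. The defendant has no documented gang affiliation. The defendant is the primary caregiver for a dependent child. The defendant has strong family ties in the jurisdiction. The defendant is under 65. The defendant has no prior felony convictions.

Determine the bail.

Base amounts from the schedule: grand theft $31,500.
Single charge. Combined base = $31,500.
Defendant is the primary caregiver for a dependent (−30%): $31,500 × 0.7 = $22,050.
Strong family ties in the jurisdiction (−$6,000 flat): $22,050 − $6,000 = $16,050.
$16,050 is within the $125,000 maximum.

$16,050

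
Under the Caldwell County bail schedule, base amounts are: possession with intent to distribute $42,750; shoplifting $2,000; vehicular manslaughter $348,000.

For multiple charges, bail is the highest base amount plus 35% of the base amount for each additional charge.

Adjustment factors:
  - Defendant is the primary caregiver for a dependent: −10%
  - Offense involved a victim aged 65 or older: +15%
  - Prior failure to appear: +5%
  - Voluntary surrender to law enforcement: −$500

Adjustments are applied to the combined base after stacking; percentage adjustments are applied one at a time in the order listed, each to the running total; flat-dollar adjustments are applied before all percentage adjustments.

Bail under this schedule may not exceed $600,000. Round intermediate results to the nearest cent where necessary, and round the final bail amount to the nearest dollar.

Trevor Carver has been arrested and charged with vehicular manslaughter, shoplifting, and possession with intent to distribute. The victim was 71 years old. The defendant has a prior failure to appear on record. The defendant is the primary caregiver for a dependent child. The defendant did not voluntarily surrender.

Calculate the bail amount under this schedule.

Base amounts from the schedule: vehicular manslaughter $348,000; shoplifting $2,000; possession with intent to distribute $42,750.
Stacking rule: highest base plus 35% of each additional charge. Highest is vehicular manslaughter at $348,000. Additional: $2,000 × 35% = $700; $42,750 × 35% = $14,962.50. Combined base = $348,000 + $15,662.50 = $363,662.50.
Defendant is the primary caregiver for a dependent (−10%): $363,662.50 × 0.9 = $327,296.25.
Offense involved a victim aged 65 or older (+15%): $327,296.25 × 1.15 = $376,390.69.
Prior failure to appear (+5%): $376,390.69 × 1.05 = $395,210.22.
$395,210.22 is within the $600,000 maximum.
Rounded to the nearest dollar: $395,210.

$395,210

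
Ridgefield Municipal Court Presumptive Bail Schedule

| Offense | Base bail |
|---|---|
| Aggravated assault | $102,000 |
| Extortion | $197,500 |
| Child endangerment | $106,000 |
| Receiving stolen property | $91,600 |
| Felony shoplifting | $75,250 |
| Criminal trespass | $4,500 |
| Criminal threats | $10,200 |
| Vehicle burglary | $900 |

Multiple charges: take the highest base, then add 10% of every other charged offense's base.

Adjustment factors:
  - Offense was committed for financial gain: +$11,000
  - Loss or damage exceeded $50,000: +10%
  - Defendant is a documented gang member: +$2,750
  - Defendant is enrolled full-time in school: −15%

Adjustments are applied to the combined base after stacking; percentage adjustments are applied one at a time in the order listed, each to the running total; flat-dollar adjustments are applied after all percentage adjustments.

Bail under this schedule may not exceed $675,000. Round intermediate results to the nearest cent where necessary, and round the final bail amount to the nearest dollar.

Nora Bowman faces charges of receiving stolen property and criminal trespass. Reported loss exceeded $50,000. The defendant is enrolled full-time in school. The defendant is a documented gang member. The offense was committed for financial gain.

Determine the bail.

Base amounts from the schedule: receiving stolen property $91,600; criminal trespass $4,500.
Stacking rule: highest base plus 10% of each additional charge. Highest is receiving stolen property at $91,600. Additional: $4,500 × 10% = $450. Combined base = $91,600 + $450 = $92,050.
Loss or damage exceeded $50,000 (+10%): $92,050 × 1.1 = $101,255.
Defendant is enrolled full-time in school (−15%): $101,255 × 0.85 = $86,066.75.
Offense was committed for financial gain (+$11,000 flat): $86,066.75 + $11,000 = $97,066.75.
Defendant is a documented gang member (+$2,750 flat): $97,066.75 + $2,750 = $99,816.75.
$99,816.75 is within the $675,000 maximum.
Rounded to the nearest dollar: $99,817.

$99,817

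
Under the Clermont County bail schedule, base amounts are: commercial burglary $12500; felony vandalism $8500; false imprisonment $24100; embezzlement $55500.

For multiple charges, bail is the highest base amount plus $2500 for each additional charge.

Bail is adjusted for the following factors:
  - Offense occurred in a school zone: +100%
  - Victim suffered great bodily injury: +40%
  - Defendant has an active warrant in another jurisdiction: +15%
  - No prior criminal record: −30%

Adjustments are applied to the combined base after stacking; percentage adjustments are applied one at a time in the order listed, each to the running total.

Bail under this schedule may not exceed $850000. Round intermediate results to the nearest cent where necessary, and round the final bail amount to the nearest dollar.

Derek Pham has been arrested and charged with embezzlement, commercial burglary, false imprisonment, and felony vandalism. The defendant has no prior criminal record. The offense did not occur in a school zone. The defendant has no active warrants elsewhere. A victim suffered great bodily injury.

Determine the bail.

$61740

Base amounts from the schedule: embezzlement $55500; commercial burglary $12500; false imprisonment $24100; felony vandalism $8500.
Stacking rule: highest base plus $2500 per additional charge. Highest is embezzlement at $55500; 3 additional charges → +$7500. Combined base = $63000.
Victim suffered great bodily injury (+40%): $63000 × 1.4 = $88200.
No prior criminal record (−30%): $88200 × 0.7 = $61740.
$61740 is within the $850000 maximum.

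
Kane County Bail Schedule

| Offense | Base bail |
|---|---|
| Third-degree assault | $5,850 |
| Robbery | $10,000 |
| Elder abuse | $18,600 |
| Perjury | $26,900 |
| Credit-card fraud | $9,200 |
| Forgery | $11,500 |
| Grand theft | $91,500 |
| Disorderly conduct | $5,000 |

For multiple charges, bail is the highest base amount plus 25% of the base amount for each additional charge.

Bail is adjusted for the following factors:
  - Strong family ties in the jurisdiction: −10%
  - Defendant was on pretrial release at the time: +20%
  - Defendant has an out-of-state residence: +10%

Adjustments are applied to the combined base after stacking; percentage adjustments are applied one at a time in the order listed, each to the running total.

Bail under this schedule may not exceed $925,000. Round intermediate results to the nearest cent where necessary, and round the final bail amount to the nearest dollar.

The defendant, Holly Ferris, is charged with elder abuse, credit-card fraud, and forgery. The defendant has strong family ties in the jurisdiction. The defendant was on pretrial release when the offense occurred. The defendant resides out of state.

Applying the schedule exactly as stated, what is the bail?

Base amounts from the schedule: elder abuse $18,600; credit-card fraud $9,200; forgery $11,500.
Stacking rule: highest base plus 25% of each additional charge. Highest is elder abuse at $18,600. Additional: $9,200 × 25% = $2,300; $11,500 × 25% = $2,875. Combined base = $18,600 + $5,175 = $23,775.
Strong family ties in the jurisdiction (−10%): $23,775 × 0.9 = $21,397.50.
Defendant was on pretrial release at the time (+20%): $21,397.50 × 1.2 = $25,677.
Defendant has an out-of-state residence (+10%): $25,677 × 1.1 = $28,244.70.
$28,244.70 is within the $925,000 maximum.
Rounded to the nearest dollar: $28,245.

$28,245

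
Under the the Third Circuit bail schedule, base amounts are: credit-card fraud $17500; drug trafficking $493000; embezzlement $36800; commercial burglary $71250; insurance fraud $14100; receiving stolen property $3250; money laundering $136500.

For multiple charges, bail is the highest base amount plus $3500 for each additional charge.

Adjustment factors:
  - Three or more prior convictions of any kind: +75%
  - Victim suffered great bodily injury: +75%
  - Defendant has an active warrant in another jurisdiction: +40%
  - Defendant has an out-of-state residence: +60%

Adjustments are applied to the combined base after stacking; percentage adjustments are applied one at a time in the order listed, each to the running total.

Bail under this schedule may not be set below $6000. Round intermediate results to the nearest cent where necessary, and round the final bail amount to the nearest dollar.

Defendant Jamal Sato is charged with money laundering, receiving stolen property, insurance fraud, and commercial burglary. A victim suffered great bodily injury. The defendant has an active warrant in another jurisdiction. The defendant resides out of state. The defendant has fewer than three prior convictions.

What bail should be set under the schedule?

$576240

Base amounts from the schedule: money laundering $136500; receiving stolen property $3250; insurance fraud $14100; commercial burglary $71250.
Stacking rule: highest base plus $3500 per additional charge. Highest is money laundering at $136500; 3 additional charges → +$10500. Combined base = $147000.
Victim suffered great bodily injury (+75%): $147000 × 1.75 = $257250.
Defendant has an active warrant in another jurisdiction (+40%): $257250 × 1.4 = $360150.
Defendant has an out-of-state residence (+60%): $360150 × 1.6 = $576240.
$576240 is at or above the $6000 minimum.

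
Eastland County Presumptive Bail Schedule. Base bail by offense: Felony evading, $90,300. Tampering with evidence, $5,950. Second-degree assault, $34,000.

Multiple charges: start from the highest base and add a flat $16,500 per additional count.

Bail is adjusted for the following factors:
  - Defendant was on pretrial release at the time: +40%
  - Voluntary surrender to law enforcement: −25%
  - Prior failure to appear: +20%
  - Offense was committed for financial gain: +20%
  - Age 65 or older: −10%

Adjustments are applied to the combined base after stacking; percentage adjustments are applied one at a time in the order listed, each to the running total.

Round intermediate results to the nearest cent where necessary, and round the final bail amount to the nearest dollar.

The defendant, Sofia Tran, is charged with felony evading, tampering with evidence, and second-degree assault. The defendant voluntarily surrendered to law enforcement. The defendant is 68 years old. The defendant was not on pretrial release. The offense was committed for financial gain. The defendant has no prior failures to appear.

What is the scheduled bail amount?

$99,873

Base amounts from the schedule: felony evading $90,300; tampering with evidence $5,950; second-degree assault $34,000.
Stacking rule: highest base plus $16,500 per additional charge. Highest is felony evading at $90,300; 2 additional charges → +$33,000. Combined base = $123,300.
Voluntary surrender to law enforcement (−25%): $123,300 × 0.75 = $92,475.
Offense was committed for financial gain (+20%): $92,475 × 1.2 = $110,970.
Age 65 or older (−10%): $110,970 × 0.9 = $99,873.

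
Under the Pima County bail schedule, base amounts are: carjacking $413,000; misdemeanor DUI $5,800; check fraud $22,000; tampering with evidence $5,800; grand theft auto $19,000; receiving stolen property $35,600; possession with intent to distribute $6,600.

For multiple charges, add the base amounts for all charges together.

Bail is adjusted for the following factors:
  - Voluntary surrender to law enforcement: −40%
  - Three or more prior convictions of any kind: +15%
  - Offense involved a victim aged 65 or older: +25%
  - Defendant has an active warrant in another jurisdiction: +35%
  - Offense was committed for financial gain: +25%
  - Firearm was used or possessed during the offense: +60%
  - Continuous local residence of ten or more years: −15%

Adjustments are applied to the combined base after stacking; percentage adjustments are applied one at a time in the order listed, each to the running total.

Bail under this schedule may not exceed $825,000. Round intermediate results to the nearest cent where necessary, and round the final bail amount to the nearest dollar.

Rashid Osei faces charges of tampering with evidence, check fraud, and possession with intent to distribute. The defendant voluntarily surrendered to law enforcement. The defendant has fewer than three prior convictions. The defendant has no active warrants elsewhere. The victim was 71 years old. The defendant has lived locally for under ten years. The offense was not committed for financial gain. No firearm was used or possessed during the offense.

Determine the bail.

Base amounts from the schedule: tampering with evidence $5,800; check fraud $22,000; possession with intent to distribute $6,600.
Stacking rule: sum of all bases. $5,800 + $22,000 + $6,600 = $34,400.
Voluntary surrender to law enforcement (−40%): $34,400 × 0.6 = $20,640.
Offense involved a victim aged 65 or older (+25%): $20,640 × 1.25 = $25,800.
$25,800 is within the $825,000 maximum.

$25,800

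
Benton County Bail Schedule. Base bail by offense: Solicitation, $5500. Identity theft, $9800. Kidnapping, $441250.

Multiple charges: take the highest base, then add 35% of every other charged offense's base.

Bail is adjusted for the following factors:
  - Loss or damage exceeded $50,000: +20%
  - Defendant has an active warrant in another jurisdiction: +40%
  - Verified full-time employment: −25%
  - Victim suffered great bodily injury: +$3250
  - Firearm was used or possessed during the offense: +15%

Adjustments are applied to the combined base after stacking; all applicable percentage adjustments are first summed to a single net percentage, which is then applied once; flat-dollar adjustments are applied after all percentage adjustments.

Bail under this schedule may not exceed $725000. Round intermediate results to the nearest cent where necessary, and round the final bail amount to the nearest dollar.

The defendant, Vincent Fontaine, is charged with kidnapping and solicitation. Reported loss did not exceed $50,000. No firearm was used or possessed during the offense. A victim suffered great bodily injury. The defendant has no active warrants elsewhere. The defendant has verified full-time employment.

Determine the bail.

Base amounts from the schedule: kidnapping $441250; solicitation $5500.
Stacking rule: highest base plus 35% of each additional charge. Highest is kidnapping at $441250. Additional: $5500 × 35% = $1925. Combined base = $441250 + $1925 = $443175.
Verified full-time employment (−25%): $443175 × 0.75 = $332381.25.
Victim suffered great bodily injury (+$3250 flat): $332381.25 + $3250 = $335631.25.
$335631.25 is within the $725000 maximum.
Rounded to the nearest dollar: $335631.

$335631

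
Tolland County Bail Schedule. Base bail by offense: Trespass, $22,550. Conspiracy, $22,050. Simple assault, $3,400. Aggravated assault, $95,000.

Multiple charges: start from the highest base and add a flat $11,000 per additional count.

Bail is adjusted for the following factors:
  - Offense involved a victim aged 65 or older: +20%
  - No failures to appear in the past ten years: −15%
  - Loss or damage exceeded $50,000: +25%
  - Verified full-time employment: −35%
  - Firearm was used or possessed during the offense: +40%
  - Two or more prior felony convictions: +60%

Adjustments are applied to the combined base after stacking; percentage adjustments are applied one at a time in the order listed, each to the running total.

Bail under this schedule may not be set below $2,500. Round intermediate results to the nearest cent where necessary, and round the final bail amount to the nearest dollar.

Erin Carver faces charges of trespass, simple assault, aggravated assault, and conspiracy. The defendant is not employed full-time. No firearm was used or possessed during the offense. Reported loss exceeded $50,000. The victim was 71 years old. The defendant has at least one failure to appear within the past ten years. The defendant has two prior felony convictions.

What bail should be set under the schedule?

$307,200

Base amounts from the schedule: trespass $22,550; simple assault $3,400; aggravated assault $95,000; conspiracy $22,050.
Stacking rule: highest base plus $11,000 per additional charge. Highest is aggravated assault at $95,000; 3 additional charges → +$33,000. Combined base = $128,000.
Offense involved a victim aged 65 or older (+20%): $128,000 × 1.2 = $153,600.
Loss or damage exceeded $50,000 (+25%): $153,600 × 1.25 = $192,000.
Two or more prior felony convictions (+60%): $192,000 × 1.6 = $307,200.
$307,200 is at or above the $2,500 minimum.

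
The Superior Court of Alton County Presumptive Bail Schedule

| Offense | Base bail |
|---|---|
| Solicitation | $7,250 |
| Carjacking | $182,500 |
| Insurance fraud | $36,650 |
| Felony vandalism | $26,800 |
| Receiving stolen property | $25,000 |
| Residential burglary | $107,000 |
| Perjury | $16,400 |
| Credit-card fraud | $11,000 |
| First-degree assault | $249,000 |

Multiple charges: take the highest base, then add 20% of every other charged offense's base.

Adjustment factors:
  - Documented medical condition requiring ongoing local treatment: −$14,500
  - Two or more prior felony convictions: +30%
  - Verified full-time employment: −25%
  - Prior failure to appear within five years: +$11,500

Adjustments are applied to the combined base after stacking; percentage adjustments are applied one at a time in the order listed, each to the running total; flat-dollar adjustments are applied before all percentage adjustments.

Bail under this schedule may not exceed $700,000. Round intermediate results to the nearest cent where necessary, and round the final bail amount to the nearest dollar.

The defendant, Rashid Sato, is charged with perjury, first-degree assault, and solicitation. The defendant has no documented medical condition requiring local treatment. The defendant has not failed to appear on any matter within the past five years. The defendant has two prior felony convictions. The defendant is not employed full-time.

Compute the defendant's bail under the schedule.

Base amounts from the schedule: perjury $16,400; first-degree assault $249,000; solicitation $7,250.
Stacking rule: highest base plus 20% of each additional charge. Highest is first-degree assault at $249,000. Additional: $16,400 × 20% = $3,280; $7,250 × 20% = $1,450. Combined base = $249,000 + $4,730 = $253,730.
Two or more prior felony convictions (+30%): $253,730 × 1.3 = $329,849.
$329,849 is within the $700,000 maximum.

$329,849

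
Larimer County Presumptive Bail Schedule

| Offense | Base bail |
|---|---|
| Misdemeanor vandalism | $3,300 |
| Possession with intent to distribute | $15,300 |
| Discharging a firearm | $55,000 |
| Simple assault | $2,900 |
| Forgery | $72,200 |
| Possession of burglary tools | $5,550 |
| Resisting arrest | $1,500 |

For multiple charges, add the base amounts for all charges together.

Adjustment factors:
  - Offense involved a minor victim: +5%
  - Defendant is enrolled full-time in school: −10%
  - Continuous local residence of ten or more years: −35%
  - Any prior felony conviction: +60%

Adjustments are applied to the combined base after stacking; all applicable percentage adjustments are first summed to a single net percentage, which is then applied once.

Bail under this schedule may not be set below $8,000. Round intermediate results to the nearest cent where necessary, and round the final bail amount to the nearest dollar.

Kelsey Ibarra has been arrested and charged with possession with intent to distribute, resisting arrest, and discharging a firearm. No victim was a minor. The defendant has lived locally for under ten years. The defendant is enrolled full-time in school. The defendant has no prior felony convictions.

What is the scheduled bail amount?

$64,620

Base amounts from the schedule: possession with intent to distribute $15,300; resisting arrest $1,500; discharging a firearm $55,000.
Stacking rule: sum of all bases. $15,300 + $1,500 + $55,000 = $71,800.
Defendant is enrolled full-time in school (−10%): $71,800 × 0.9 = $64,620.
$64,620 is at or above the $8,000 minimum.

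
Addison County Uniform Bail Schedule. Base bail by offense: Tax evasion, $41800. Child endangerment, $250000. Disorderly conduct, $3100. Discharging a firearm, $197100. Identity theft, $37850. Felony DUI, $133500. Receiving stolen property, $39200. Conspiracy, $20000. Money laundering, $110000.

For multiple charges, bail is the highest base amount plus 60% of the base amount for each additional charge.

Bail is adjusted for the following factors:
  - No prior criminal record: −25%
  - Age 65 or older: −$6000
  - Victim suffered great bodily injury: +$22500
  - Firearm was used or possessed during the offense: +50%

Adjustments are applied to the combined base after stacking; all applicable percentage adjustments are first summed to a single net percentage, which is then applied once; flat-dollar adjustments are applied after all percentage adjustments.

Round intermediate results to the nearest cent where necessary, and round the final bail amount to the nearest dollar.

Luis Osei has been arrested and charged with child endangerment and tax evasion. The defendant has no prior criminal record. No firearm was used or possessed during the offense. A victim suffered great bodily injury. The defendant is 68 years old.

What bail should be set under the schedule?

$222810

Base amounts from the schedule: child endangerment $250000; tax evasion $41800.
Stacking rule: highest base plus 60% of each additional charge. Highest is child endangerment at $250000. Additional: $41800 × 60% = $25080. Combined base = $250000 + $25080 = $275080.
No prior criminal record (−25%): $275080 × 0.75 = $206310.
Age 65 or older (−$6000 flat): $206310 − $6000 = $200310.
Victim suffered great bodily injury (+$22500 flat): $200310 + $22500 = $222810.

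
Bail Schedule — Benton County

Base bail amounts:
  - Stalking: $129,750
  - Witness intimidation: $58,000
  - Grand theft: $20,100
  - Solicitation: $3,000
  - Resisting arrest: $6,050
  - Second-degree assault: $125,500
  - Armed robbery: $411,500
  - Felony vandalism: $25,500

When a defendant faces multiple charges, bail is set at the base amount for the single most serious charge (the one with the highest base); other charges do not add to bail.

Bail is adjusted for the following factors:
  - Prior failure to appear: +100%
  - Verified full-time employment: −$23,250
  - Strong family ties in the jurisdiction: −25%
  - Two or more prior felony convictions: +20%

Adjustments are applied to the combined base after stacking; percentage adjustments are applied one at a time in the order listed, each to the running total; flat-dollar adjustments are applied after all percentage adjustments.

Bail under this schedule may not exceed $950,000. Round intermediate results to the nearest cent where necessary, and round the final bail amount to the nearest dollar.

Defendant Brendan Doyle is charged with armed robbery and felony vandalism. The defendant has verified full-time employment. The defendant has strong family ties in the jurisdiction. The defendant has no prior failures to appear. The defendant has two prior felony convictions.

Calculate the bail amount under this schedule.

$347,100

Base amounts from the schedule: armed robbery $411,500; felony vandalism $25,500.
Stacking rule: use the highest base only. Highest is armed robbery at $411,500. Combined base = $411,500.
Strong family ties in the jurisdiction (−25%): $411,500 × 0.75 = $308,625.
Two or more prior felony convictions (+20%): $308,625 × 1.2 = $370,350.
Verified full-time employment (−$23,250 flat): $370,350 − $23,250 = $347,100.
$347,100 is within the $950,000 maximum.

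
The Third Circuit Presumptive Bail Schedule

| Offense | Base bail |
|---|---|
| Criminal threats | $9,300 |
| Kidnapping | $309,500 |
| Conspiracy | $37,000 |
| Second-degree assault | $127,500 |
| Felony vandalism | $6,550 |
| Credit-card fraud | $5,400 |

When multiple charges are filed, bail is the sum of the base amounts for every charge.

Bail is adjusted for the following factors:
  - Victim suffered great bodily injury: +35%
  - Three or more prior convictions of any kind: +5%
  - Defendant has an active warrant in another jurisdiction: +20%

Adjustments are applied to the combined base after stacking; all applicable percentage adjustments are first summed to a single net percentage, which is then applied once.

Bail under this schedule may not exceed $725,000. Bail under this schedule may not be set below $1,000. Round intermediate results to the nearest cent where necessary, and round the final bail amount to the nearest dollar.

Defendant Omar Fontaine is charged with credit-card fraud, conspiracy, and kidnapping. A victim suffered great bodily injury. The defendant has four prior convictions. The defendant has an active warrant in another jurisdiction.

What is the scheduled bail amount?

Base amounts from the schedule: credit-card fraud $5,400; conspiracy $37,000; kidnapping $309,500.
Stacking rule: sum of all bases. $5,400 + $37,000 + $309,500 = $351,900.
Net percentage adjustment: +35% +5% +20% = +60%. $351,900 × 1.6 = $563,040.
$563,040 is within the $725,000 maximum.
$563,040 is at or above the $1,000 minimum.

$563,040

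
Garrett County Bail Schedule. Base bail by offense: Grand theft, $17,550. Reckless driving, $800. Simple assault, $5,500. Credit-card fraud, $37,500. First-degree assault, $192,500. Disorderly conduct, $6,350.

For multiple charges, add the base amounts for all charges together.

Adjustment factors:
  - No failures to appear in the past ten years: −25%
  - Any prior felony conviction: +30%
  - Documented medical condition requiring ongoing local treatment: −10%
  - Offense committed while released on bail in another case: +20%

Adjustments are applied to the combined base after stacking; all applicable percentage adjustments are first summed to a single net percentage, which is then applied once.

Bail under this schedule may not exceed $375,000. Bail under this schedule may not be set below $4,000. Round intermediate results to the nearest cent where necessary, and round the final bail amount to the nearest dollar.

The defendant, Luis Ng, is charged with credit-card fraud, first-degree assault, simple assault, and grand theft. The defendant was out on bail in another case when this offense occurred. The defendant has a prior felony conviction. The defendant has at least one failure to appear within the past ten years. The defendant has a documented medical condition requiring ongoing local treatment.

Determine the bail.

$354,270

Base amounts from the schedule: credit-card fraud $37,500; first-degree assault $192,500; simple assault $5,500; grand theft $17,550.
Stacking rule: sum of all bases. $37,500 + $192,500 + $5,500 + $17,550 = $253,050.
Net percentage adjustment: +30% −10% +20% = +40%. $253,050 × 1.4 = $354,270.
$354,270 is within the $375,000 maximum.
$354,270 is at or above the $4,000 minimum.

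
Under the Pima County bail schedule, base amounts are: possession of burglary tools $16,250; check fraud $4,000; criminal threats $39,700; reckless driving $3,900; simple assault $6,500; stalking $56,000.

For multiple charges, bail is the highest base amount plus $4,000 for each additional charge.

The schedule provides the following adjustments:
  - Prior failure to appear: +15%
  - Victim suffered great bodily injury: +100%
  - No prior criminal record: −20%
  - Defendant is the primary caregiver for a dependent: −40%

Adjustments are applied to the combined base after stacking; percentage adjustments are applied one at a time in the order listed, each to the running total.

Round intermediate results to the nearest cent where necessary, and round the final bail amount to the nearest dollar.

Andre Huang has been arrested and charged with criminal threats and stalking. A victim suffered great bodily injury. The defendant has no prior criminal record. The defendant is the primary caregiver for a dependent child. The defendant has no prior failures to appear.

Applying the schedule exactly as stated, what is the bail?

Base amounts from the schedule: criminal threats $39,700; stalking $56,000.
Stacking rule: highest base plus $4,000 per additional charge. Highest is stalking at $56,000; 1 additional charge → +$4,000. Combined base = $60,000.
Victim suffered great bodily injury (+100%): $60,000 × 2 = $120,000.
No prior criminal record (−20%): $120,000 × 0.8 = $96,000.
Defendant is the primary caregiver for a dependent (−40%): $96,000 × 0.6 = $57,600.

$57,600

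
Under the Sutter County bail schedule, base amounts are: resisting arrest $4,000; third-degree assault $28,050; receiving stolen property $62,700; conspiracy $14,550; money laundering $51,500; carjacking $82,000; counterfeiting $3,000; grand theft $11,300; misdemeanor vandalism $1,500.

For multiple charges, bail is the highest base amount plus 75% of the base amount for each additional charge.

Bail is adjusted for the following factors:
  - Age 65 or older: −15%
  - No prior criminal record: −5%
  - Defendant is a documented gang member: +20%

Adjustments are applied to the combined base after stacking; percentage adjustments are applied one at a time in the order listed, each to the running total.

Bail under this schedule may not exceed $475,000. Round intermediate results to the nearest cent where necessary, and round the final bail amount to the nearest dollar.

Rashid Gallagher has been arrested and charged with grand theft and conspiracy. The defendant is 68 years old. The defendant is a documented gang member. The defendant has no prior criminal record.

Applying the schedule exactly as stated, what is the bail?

Base amounts from the schedule: grand theft $11,300; conspiracy $14,550.
Stacking rule: highest base plus 75% of each additional charge. Highest is conspiracy at $14,550. Additional: $11,300 × 75% = $8,475. Combined base = $14,550 + $8,475 = $23,025.
Age 65 or older (−15%): $23,025 × 0.85 = $19,571.25.
No prior criminal record (−5%): $19,571.25 × 0.95 = $18,592.69.
Defendant is a documented gang member (+20%): $18,592.69 × 1.2 = $22,311.23.
$22,311.23 is within the $475,000 maximum.
Rounded to the nearest dollar: $22,311.

$22,311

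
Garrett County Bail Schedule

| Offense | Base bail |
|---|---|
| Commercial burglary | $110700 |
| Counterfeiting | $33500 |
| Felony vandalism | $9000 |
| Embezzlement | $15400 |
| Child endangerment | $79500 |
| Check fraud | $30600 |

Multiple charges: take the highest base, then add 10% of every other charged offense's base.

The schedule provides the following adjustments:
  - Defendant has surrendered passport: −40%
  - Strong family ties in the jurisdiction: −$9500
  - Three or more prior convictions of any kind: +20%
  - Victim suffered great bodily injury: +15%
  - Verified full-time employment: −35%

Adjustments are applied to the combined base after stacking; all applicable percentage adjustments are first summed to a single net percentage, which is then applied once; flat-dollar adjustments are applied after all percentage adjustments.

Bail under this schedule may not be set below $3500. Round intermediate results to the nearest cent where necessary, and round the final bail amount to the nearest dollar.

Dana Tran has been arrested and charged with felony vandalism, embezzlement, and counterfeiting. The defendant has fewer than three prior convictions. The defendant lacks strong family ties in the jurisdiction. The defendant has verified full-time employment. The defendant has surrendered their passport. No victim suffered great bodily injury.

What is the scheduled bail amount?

$8985

Base amounts from the schedule: felony vandalism $9000; embezzlement $15400; counterfeiting $33500.
Stacking rule: highest base plus 10% of each additional charge. Highest is counterfeiting at $33500. Additional: $9000 × 10% = $900; $15400 × 10% = $1540. Combined base = $33500 + $2440 = $35940.
Net percentage adjustment: −40% −35% = −75%. $35940 × 0.25 = $8985.
$8985 is at or above the $3500 minimum.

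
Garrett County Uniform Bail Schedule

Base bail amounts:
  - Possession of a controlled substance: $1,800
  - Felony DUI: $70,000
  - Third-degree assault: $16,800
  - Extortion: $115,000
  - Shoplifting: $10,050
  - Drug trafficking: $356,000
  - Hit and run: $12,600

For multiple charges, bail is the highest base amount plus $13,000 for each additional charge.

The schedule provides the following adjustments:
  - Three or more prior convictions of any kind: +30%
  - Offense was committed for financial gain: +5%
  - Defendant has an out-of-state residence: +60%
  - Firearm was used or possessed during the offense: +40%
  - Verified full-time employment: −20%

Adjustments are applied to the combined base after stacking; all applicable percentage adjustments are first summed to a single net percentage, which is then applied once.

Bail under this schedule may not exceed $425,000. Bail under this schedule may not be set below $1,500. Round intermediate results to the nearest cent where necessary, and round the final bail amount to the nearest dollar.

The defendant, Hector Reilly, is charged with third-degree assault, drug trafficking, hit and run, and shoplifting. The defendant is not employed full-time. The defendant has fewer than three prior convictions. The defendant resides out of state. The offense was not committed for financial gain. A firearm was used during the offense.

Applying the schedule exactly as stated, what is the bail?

Base amounts from the schedule: third-degree assault $16,800; drug trafficking $356,000; hit and run $12,600; shoplifting $10,050.
Stacking rule: highest base plus $13,000 per additional charge. Highest is drug trafficking at $356,000; 3 additional charges → +$39,000. Combined base = $395,000.
Net percentage adjustment: +60% +40% = +100%. $395,000 × 2 = $790,000.
Result $790,000 exceeds the maximum of $425,000; bail is capped at $425,000.
$425,000 is at or above the $1,500 minimum.

$425,000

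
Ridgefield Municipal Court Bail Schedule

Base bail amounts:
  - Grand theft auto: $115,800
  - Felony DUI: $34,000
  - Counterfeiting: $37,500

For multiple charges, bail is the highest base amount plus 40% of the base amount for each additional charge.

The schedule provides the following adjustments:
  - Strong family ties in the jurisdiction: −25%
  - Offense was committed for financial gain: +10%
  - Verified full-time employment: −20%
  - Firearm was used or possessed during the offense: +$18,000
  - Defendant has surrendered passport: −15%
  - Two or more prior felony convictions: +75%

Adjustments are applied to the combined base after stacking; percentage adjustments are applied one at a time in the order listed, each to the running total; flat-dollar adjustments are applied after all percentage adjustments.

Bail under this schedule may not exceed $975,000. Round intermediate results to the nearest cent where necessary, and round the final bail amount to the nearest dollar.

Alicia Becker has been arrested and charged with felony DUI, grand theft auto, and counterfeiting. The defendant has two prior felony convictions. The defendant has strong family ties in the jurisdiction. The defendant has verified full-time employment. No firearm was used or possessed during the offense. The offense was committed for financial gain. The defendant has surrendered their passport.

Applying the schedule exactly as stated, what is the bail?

$141,765

Base amounts from the schedule: felony DUI $34,000; grand theft auto $115,800; counterfeiting $37,500.
Stacking rule: highest base plus 40% of each additional charge. Highest is grand theft auto at $115,800. Additional: $34,000 × 40% = $13,600; $37,500 × 40% = $15,000. Combined base = $115,800 + $28,600 = $144,400.
Strong family ties in the jurisdiction (−25%): $144,400 × 0.75 = $108,300.
Offense was committed for financial gain (+10%): $108,300 × 1.1 = $119,130.
Verified full-time employment (−20%): $119,130 × 0.8 = $95,304.
Defendant has surrendered passport (−15%): $95,304 × 0.85 = $81,008.40.
Two or more prior felony convictions (+75%): $81,008.40 × 1.75 = $141,764.70.
$141,764.70 is within the $975,000 maximum.
Rounded to the nearest dollar: $141,765.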